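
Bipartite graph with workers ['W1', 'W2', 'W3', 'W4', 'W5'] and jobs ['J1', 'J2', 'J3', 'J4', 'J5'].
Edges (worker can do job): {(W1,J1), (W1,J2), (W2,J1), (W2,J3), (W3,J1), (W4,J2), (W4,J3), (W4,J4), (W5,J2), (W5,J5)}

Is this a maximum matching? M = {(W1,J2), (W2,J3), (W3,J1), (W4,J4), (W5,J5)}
Yes, size 5 is maximum

Proposed matching has size 5.
Maximum matching size for this graph: 5.

This is a maximum matching.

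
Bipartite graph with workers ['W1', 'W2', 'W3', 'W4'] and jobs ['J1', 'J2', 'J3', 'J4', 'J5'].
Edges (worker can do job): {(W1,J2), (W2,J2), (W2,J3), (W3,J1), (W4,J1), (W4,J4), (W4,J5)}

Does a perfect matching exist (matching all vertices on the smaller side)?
Yes, perfect matching exists (size 4)

Perfect matching: {(W1,J2), (W2,J3), (W3,J1), (W4,J4)}
All 4 vertices on the smaller side are matched.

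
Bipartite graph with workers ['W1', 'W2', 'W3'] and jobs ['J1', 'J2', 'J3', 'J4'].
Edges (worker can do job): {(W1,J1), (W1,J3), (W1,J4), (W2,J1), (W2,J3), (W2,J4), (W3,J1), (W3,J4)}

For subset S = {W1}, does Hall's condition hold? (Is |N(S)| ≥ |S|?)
Yes: |N(S)| = 3, |S| = 1

Subset S = {W1}
Neighbors N(S) = {J1, J3, J4}

|N(S)| = 3, |S| = 1
Hall's condition: |N(S)| ≥ |S| is satisfied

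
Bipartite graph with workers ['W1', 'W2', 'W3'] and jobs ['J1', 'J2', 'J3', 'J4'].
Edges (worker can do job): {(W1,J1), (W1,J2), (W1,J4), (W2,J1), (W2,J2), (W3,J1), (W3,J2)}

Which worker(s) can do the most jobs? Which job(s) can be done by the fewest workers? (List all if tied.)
Most versatile: W1 (3 jobs); Least covered: J3 (0 workers)

Worker degrees (jobs they can do): W1:3, W2:2, W3:2
Job degrees (workers who can do it): J1:3, J2:3, J3:0, J4:1

Maximum worker degree is 3, achieved by: W1
Minimum job degree is 0, achieved by: J3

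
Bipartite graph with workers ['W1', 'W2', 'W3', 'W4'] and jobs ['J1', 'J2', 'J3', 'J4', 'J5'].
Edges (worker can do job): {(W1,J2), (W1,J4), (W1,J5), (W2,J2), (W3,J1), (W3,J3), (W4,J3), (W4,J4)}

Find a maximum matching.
Matching: {(W1,J5), (W2,J2), (W3,J1), (W4,J4)}

Maximum matching (size 4):
  W1 → J5
  W2 → J2
  W3 → J1
  W4 → J4

Each worker is assigned to at most one job, and each job to at most one worker.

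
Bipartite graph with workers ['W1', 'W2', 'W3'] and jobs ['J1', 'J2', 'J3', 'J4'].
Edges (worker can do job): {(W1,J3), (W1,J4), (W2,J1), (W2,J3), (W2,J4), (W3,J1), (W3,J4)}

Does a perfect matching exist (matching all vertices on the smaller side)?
Yes, perfect matching exists (size 3)

Perfect matching: {(W1,J3), (W2,J1), (W3,J4)}
All 3 vertices on the smaller side are matched.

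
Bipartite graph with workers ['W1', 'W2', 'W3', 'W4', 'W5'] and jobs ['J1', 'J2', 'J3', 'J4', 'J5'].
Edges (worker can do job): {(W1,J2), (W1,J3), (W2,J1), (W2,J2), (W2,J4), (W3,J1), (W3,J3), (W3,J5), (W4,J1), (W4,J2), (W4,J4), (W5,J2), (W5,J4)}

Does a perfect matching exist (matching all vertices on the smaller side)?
Yes, perfect matching exists (size 5)

Perfect matching: {(W1,J3), (W2,J4), (W3,J5), (W4,J1), (W5,J2)}
All 5 vertices on the smaller side are matched.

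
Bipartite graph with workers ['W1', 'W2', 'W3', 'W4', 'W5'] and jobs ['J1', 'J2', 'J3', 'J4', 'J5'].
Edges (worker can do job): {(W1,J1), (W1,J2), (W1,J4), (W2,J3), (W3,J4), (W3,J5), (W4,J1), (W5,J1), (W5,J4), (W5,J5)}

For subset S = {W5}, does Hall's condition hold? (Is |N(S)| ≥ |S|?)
Yes: |N(S)| = 3, |S| = 1

Subset S = {W5}
Neighbors N(S) = {J1, J4, J5}

|N(S)| = 3, |S| = 1
Hall's condition: |N(S)| ≥ |S| is satisfied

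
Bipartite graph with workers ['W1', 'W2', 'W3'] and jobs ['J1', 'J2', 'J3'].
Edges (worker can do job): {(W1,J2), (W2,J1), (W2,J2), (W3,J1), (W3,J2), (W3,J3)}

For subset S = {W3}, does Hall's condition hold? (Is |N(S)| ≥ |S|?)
Yes: |N(S)| = 3, |S| = 1

Subset S = {W3}
Neighbors N(S) = {J1, J2, J3}

|N(S)| = 3, |S| = 1
Hall's condition: |N(S)| ≥ |S| is satisfied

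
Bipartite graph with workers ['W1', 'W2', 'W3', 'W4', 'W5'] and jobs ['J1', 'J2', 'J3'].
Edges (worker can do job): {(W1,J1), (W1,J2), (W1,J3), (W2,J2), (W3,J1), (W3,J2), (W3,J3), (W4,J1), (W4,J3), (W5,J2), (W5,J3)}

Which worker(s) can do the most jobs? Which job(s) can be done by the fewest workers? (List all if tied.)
Most versatile: W1, W3 (3 jobs); Least covered: J1 (3 workers)

Worker degrees (jobs they can do): W1:3, W2:1, W3:3, W4:2, W5:2
Job degrees (workers who can do it): J1:3, J2:4, J3:4

Maximum worker degree is 3, achieved by: W1, W3
Minimum job degree is 3, achieved by: J1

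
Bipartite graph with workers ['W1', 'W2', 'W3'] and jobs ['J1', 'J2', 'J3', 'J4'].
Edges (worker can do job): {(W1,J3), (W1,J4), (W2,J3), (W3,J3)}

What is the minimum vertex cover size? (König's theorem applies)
Minimum vertex cover size = 2

By König's theorem: in bipartite graphs,
min vertex cover = max matching = 2

Maximum matching has size 2, so minimum vertex cover also has size 2.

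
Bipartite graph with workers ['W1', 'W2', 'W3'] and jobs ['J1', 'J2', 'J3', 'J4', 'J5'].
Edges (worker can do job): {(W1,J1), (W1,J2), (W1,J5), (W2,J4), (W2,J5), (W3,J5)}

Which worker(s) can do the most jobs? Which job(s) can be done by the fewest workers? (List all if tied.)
Most versatile: W1 (3 jobs); Least covered: J3 (0 workers)

Worker degrees (jobs they can do): W1:3, W2:2, W3:1
Job degrees (workers who can do it): J1:1, J2:1, J3:0, J4:1, J5:3

Maximum worker degree is 3, achieved by: W1
Minimum job degree is 0, achieved by: J3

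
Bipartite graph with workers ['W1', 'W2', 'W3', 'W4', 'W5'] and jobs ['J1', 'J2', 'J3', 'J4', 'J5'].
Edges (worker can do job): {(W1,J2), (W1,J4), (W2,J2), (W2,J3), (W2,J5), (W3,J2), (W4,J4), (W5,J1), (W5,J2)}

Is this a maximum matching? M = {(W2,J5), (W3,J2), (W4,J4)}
No, size 3 is not maximum

Proposed matching has size 3.
Maximum matching size for this graph: 4.

This is NOT maximum - can be improved to size 4.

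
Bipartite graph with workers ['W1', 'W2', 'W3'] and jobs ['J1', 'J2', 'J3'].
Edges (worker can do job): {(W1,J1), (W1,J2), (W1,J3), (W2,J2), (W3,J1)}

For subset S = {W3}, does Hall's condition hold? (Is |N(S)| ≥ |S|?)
Yes: |N(S)| = 1, |S| = 1

Subset S = {W3}
Neighbors N(S) = {J1}

|N(S)| = 1, |S| = 1
Hall's condition: |N(S)| ≥ |S| is satisfied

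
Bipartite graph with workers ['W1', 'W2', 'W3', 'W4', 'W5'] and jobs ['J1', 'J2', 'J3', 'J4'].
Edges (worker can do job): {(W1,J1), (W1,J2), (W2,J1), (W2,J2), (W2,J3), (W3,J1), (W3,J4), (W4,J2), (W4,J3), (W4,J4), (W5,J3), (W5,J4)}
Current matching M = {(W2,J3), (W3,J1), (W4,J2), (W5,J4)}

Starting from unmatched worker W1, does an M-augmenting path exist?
No augmenting path from W1

Alternating search from W1 reaches jobs: {J1, J2, J3, J4}.
Every reachable job is already matched in M, and following those matched edges back to workers exposes no further unvisited jobs.
No M-augmenting path from W1 exists.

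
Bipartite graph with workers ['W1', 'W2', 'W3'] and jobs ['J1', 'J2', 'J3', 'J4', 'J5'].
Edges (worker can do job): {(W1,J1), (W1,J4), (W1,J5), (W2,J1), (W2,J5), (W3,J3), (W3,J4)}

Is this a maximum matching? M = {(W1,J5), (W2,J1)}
No, size 2 is not maximum

Proposed matching has size 2.
Maximum matching size for this graph: 3.

This is NOT maximum - can be improved to size 3.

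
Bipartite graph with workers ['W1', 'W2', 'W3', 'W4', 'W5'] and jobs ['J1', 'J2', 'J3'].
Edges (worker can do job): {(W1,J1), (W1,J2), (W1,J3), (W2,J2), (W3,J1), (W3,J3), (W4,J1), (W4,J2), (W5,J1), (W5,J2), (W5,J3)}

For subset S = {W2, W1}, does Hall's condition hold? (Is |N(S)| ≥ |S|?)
Yes: |N(S)| = 3, |S| = 2

Subset S = {W2, W1}
Neighbors N(S) = {J1, J2, J3}

|N(S)| = 3, |S| = 2
Hall's condition: |N(S)| ≥ |S| is satisfied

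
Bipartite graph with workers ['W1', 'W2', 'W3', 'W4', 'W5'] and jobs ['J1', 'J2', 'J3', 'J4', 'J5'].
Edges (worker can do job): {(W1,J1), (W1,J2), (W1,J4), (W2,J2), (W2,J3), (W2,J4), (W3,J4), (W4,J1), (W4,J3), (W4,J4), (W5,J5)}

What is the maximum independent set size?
Maximum independent set = 5

By König's theorem:
- Min vertex cover = Max matching = 5
- Max independent set = Total vertices - Min vertex cover
- Max independent set = 10 - 5 = 5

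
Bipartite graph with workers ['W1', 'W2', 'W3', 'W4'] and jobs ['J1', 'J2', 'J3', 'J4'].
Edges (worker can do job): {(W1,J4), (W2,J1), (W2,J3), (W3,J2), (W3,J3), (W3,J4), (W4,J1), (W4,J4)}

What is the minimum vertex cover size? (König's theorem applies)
Minimum vertex cover size = 4

By König's theorem: in bipartite graphs,
min vertex cover = max matching = 4

Maximum matching has size 4, so minimum vertex cover also has size 4.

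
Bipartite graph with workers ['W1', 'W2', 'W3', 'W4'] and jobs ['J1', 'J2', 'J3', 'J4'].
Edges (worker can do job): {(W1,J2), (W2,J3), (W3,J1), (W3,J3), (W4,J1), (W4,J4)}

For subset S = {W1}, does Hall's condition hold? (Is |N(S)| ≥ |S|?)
Yes: |N(S)| = 1, |S| = 1

Subset S = {W1}
Neighbors N(S) = {J2}

|N(S)| = 1, |S| = 1
Hall's condition: |N(S)| ≥ |S| is satisfied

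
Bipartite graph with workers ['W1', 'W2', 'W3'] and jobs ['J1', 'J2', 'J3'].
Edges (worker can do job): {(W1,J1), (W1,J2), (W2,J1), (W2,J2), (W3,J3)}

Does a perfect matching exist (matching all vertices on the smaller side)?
Yes, perfect matching exists (size 3)

Perfect matching: {(W1,J1), (W2,J2), (W3,J3)}
All 3 vertices on the smaller side are matched.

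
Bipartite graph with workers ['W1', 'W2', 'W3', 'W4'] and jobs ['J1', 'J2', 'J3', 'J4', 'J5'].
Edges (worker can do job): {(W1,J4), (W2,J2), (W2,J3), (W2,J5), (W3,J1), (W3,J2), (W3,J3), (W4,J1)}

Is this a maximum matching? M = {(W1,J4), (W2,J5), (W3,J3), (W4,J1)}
Yes, size 4 is maximum

Proposed matching has size 4.
Maximum matching size for this graph: 4.

This is a maximum matching.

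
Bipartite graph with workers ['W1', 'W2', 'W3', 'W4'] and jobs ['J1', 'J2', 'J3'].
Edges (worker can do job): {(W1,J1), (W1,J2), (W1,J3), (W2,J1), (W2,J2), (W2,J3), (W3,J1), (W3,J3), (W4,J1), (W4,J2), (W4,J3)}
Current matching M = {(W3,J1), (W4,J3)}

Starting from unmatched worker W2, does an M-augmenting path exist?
Yes: W2 → J2

An M-augmenting path alternates non-matching / matching edges, starting and ending at unmatched vertices.
Path: W2 → J2
(J2 is unmatched in M, so the path is augmenting.)
Flipping edges along this path would increase |M| from 2 to 3.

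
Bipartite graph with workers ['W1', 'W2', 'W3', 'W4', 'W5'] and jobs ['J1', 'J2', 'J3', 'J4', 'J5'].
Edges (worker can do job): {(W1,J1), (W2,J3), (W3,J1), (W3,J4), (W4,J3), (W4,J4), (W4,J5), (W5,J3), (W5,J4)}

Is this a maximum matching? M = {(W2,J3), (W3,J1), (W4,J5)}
No, size 3 is not maximum

Proposed matching has size 3.
Maximum matching size for this graph: 4.

This is NOT maximum - can be improved to size 4.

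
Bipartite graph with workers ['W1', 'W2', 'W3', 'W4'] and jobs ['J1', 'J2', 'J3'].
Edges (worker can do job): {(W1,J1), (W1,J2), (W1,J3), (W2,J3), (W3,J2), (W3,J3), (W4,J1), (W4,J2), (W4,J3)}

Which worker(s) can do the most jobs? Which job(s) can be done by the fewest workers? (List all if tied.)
Most versatile: W1, W4 (3 jobs); Least covered: J1 (2 workers)

Worker degrees (jobs they can do): W1:3, W2:1, W3:2, W4:3
Job degrees (workers who can do it): J1:2, J2:3, J3:4

Maximum worker degree is 3, achieved by: W1, W4
Minimum job degree is 2, achieved by: J1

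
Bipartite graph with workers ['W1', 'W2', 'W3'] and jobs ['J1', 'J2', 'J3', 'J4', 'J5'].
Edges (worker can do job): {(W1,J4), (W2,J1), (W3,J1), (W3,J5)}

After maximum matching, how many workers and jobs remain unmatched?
Unmatched: 0 workers, 2 jobs

Maximum matching size: 3
Workers: 3 total, 3 matched, 0 unmatched
Jobs: 5 total, 3 matched, 2 unmatched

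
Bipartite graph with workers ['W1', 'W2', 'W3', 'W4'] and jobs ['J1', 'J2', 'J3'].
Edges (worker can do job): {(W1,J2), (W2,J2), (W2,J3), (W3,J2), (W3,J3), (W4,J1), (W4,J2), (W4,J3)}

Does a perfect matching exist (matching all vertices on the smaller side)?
Yes, perfect matching exists (size 3)

Perfect matching: {(W2,J3), (W3,J2), (W4,J1)}
All 3 vertices on the smaller side are matched.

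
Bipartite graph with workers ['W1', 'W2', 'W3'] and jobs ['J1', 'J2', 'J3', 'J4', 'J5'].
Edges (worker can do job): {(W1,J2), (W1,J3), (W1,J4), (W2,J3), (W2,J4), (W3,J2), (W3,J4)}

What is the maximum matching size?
Maximum matching size = 3

Maximum matching: {(W1,J2), (W2,J3), (W3,J4)}
Size: 3

This assigns 3 workers to 3 distinct jobs.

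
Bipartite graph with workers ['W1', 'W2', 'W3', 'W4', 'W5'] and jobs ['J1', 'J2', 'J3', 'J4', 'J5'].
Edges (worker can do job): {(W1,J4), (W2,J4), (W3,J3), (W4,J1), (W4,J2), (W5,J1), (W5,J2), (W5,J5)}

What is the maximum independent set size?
Maximum independent set = 6

By König's theorem:
- Min vertex cover = Max matching = 4
- Max independent set = Total vertices - Min vertex cover
- Max independent set = 10 - 4 = 6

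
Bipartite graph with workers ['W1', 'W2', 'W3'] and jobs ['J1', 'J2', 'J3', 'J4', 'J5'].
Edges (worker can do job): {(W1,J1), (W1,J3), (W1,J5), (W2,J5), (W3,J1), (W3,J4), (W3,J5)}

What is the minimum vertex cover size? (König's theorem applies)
Minimum vertex cover size = 3

By König's theorem: in bipartite graphs,
min vertex cover = max matching = 3

Maximum matching has size 3, so minimum vertex cover also has size 3.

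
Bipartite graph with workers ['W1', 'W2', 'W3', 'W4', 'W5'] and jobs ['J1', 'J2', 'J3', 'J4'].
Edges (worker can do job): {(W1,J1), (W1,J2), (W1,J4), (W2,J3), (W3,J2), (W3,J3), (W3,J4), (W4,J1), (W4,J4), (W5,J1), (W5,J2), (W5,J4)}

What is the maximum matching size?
Maximum matching size = 4

Maximum matching: {(W2,J3), (W3,J2), (W4,J4), (W5,J1)}
Size: 4

This assigns 4 workers to 4 distinct jobs.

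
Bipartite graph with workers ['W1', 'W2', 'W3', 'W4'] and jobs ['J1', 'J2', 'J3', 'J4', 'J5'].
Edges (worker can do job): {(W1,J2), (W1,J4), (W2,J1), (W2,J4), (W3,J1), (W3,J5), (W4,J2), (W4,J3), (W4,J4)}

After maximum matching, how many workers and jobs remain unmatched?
Unmatched: 0 workers, 1 jobs

Maximum matching size: 4
Workers: 4 total, 4 matched, 0 unmatched
Jobs: 5 total, 4 matched, 1 unmatched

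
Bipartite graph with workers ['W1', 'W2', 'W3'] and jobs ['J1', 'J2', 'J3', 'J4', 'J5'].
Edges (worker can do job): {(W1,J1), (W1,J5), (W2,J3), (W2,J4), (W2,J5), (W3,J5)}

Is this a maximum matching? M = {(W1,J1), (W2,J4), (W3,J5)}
Yes, size 3 is maximum

Proposed matching has size 3.
Maximum matching size for this graph: 3.

This is a maximum matching.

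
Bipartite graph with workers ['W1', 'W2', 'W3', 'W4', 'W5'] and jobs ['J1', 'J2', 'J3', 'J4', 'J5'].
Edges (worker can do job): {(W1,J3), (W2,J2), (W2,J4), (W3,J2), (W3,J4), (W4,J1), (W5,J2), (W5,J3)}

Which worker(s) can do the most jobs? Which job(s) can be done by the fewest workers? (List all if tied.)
Most versatile: W2, W3, W5 (2 jobs); Least covered: J5 (0 workers)

Worker degrees (jobs they can do): W1:1, W2:2, W3:2, W4:1, W5:2
Job degrees (workers who can do it): J1:1, J2:3, J3:2, J4:2, J5:0

Maximum worker degree is 2, achieved by: W2, W3, W5
Minimum job degree is 0, achieved by: J5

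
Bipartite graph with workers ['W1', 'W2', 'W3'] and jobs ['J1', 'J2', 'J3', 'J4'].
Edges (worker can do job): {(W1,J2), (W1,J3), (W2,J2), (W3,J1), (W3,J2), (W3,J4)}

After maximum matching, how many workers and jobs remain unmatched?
Unmatched: 0 workers, 1 jobs

Maximum matching size: 3
Workers: 3 total, 3 matched, 0 unmatched
Jobs: 4 total, 3 matched, 1 unmatched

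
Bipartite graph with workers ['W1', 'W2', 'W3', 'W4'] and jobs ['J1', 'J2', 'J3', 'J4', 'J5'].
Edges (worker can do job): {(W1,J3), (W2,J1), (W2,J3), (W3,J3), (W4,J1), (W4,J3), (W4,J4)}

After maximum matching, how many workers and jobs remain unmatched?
Unmatched: 1 workers, 2 jobs

Maximum matching size: 3
Workers: 4 total, 3 matched, 1 unmatched
Jobs: 5 total, 3 matched, 2 unmatched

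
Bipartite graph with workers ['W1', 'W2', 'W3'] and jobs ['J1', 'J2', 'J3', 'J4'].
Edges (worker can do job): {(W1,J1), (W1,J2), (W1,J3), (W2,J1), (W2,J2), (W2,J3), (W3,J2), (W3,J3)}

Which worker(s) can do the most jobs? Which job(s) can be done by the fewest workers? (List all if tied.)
Most versatile: W1, W2 (3 jobs); Least covered: J4 (0 workers)

Worker degrees (jobs they can do): W1:3, W2:3, W3:2
Job degrees (workers who can do it): J1:2, J2:3, J3:3, J4:0

Maximum worker degree is 3, achieved by: W1, W2
Minimum job degree is 0, achieved by: J4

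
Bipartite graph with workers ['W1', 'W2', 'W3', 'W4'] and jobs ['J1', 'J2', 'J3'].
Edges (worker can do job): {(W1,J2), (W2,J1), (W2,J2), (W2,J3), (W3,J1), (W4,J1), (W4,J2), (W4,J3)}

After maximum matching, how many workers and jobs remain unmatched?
Unmatched: 1 workers, 0 jobs

Maximum matching size: 3
Workers: 4 total, 3 matched, 1 unmatched
Jobs: 3 total, 3 matched, 0 unmatched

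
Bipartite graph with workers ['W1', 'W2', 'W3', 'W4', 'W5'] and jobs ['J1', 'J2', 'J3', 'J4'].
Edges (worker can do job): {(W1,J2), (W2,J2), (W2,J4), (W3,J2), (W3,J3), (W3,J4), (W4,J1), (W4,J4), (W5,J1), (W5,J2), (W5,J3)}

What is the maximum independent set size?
Maximum independent set = 5

By König's theorem:
- Min vertex cover = Max matching = 4
- Max independent set = Total vertices - Min vertex cover
- Max independent set = 9 - 4 = 5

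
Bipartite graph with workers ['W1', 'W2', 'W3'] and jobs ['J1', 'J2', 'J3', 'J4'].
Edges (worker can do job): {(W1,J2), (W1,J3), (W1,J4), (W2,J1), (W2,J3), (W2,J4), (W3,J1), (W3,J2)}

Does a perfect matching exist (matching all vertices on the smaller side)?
Yes, perfect matching exists (size 3)

Perfect matching: {(W1,J3), (W2,J4), (W3,J1)}
All 3 vertices on the smaller side are matched.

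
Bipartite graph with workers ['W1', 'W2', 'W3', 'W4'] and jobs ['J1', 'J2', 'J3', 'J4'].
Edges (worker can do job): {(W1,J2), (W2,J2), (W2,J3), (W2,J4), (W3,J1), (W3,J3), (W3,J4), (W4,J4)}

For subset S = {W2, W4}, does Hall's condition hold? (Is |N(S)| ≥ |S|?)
Yes: |N(S)| = 3, |S| = 2

Subset S = {W2, W4}
Neighbors N(S) = {J2, J3, J4}

|N(S)| = 3, |S| = 2
Hall's condition: |N(S)| ≥ |S| is satisfied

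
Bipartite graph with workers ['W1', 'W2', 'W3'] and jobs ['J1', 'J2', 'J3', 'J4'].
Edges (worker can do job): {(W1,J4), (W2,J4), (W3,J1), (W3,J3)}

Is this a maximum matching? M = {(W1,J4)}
No, size 1 is not maximum

Proposed matching has size 1.
Maximum matching size for this graph: 2.

This is NOT maximum - can be improved to size 2.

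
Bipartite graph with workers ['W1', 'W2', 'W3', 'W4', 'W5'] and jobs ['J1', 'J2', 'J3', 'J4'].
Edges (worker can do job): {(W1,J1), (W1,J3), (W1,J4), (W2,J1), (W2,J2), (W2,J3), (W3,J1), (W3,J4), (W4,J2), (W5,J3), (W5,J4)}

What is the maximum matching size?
Maximum matching size = 4

Maximum matching: {(W1,J4), (W3,J1), (W4,J2), (W5,J3)}
Size: 4

This assigns 4 workers to 4 distinct jobs.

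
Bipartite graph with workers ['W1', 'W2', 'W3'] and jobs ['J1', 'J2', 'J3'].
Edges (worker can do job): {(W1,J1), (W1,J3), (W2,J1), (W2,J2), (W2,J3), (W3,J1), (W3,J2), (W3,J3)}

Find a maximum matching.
Matching: {(W1,J1), (W2,J3), (W3,J2)}

Maximum matching (size 3):
  W1 → J1
  W2 → J3
  W3 → J2

Each worker is assigned to at most one job, and each job to at most one worker.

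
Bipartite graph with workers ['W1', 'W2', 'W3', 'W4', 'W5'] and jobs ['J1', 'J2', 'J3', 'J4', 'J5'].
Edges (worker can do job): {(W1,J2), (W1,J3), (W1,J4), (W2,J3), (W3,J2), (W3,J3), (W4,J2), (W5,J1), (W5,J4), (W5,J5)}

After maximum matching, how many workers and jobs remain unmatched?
Unmatched: 1 workers, 1 jobs

Maximum matching size: 4
Workers: 5 total, 4 matched, 1 unmatched
Jobs: 5 total, 4 matched, 1 unmatched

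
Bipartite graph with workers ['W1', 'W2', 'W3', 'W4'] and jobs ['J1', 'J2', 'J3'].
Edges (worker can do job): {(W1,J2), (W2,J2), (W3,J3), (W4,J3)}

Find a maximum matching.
Matching: {(W1,J2), (W4,J3)}

Maximum matching (size 2):
  W1 → J2
  W4 → J3

Each worker is assigned to at most one job, and each job to at most one worker.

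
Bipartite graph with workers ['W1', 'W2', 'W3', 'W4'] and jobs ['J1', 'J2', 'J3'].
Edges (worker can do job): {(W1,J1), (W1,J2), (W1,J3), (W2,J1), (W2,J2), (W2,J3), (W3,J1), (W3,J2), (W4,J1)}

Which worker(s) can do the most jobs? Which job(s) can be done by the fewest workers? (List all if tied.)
Most versatile: W1, W2 (3 jobs); Least covered: J3 (2 workers)

Worker degrees (jobs they can do): W1:3, W2:3, W3:2, W4:1
Job degrees (workers who can do it): J1:4, J2:3, J3:2

Maximum worker degree is 3, achieved by: W1, W2
Minimum job degree is 2, achieved by: J3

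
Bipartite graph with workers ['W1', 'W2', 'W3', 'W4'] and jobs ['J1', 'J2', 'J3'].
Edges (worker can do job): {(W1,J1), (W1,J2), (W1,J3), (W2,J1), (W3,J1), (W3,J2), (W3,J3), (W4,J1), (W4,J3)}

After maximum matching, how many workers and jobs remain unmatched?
Unmatched: 1 workers, 0 jobs

Maximum matching size: 3
Workers: 4 total, 3 matched, 1 unmatched
Jobs: 3 total, 3 matched, 0 unmatched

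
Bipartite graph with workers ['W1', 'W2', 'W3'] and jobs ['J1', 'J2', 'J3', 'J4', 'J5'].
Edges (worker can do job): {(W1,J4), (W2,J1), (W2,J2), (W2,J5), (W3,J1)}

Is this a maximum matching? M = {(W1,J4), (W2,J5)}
No, size 2 is not maximum

Proposed matching has size 2.
Maximum matching size for this graph: 3.

This is NOT maximum - can be improved to size 3.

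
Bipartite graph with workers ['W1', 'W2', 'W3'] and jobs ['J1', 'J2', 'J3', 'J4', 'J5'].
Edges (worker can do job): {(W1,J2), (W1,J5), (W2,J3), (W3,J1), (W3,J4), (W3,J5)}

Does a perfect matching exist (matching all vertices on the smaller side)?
Yes, perfect matching exists (size 3)

Perfect matching: {(W1,J2), (W2,J3), (W3,J5)}
All 3 vertices on the smaller side are matched.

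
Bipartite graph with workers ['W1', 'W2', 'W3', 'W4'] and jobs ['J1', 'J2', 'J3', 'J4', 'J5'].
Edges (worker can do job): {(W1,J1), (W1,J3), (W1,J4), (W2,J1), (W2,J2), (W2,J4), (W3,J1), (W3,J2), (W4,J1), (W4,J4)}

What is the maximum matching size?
Maximum matching size = 4

Maximum matching: {(W1,J3), (W2,J2), (W3,J1), (W4,J4)}
Size: 4

This assigns 4 workers to 4 distinct jobs.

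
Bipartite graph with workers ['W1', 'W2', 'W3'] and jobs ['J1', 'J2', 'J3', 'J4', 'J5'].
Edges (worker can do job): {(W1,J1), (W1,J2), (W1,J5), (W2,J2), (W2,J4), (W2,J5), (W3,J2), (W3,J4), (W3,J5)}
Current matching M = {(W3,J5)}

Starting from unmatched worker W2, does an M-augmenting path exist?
Yes: W2 → J5 → W3 → J2

An M-augmenting path alternates non-matching / matching edges, starting and ending at unmatched vertices.
Path: W2 → J5 → W3 → J2
(J2 is unmatched in M, so the path is augmenting.)
Flipping edges along this path would increase |M| from 1 to 2.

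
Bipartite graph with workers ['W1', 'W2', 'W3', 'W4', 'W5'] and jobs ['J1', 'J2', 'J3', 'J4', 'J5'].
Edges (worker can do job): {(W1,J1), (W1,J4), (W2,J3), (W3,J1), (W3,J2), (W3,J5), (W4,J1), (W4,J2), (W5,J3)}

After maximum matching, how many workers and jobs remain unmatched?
Unmatched: 1 workers, 1 jobs

Maximum matching size: 4
Workers: 5 total, 4 matched, 1 unmatched
Jobs: 5 total, 4 matched, 1 unmatched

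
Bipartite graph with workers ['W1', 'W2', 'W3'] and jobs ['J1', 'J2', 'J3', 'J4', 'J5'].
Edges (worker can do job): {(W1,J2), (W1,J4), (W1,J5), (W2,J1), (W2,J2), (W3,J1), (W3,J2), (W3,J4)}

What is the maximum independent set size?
Maximum independent set = 5

By König's theorem:
- Min vertex cover = Max matching = 3
- Max independent set = Total vertices - Min vertex cover
- Max independent set = 8 - 3 = 5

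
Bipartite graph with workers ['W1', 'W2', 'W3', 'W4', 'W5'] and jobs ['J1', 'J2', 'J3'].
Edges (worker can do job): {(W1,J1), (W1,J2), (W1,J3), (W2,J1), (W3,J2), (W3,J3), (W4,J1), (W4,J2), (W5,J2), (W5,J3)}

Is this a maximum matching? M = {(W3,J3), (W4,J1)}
No, size 2 is not maximum

Proposed matching has size 2.
Maximum matching size for this graph: 3.

This is NOT maximum - can be improved to size 3.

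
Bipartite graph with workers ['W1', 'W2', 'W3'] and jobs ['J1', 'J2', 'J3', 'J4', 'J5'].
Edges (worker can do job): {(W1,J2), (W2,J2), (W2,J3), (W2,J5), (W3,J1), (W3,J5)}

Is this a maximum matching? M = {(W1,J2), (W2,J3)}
No, size 2 is not maximum

Proposed matching has size 2.
Maximum matching size for this graph: 3.

This is NOT maximum - can be improved to size 3.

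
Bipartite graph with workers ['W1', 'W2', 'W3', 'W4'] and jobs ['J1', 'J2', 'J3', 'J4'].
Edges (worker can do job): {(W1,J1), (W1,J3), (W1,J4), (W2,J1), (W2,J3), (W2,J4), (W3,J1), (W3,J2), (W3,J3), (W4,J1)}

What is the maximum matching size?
Maximum matching size = 4

Maximum matching: {(W1,J3), (W2,J4), (W3,J2), (W4,J1)}
Size: 4

This assigns 4 workers to 4 distinct jobs.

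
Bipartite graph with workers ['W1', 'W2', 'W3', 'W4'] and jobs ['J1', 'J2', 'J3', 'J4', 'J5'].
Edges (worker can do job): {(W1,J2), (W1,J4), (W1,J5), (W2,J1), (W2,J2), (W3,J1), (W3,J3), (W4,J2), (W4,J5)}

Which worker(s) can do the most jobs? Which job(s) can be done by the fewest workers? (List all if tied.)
Most versatile: W1 (3 jobs); Least covered: J3, J4 (1 workers)

Worker degrees (jobs they can do): W1:3, W2:2, W3:2, W4:2
Job degrees (workers who can do it): J1:2, J2:3, J3:1, J4:1, J5:2

Maximum worker degree is 3, achieved by: W1
Minimum job degree is 1, achieved by: J3, J4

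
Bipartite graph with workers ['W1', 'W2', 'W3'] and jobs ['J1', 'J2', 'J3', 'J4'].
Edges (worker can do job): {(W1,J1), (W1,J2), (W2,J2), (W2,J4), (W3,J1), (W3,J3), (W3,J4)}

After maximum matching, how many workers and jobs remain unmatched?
Unmatched: 0 workers, 1 jobs

Maximum matching size: 3
Workers: 3 total, 3 matched, 0 unmatched
Jobs: 4 total, 3 matched, 1 unmatched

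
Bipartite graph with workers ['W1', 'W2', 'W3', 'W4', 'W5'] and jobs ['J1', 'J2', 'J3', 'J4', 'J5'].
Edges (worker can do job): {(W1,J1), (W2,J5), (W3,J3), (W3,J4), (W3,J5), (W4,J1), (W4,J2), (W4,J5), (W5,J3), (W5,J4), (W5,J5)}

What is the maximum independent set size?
Maximum independent set = 5

By König's theorem:
- Min vertex cover = Max matching = 5
- Max independent set = Total vertices - Min vertex cover
- Max independent set = 10 - 5 = 5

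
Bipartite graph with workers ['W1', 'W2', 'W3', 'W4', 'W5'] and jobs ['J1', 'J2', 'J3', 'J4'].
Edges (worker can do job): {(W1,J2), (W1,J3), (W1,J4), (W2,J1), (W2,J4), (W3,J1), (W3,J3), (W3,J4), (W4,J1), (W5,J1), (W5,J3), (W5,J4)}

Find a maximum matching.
Matching: {(W1,J2), (W2,J4), (W3,J1), (W5,J3)}

Maximum matching (size 4):
  W1 → J2
  W2 → J4
  W3 → J1
  W5 → J3

Each worker is assigned to at most one job, and each job to at most one worker.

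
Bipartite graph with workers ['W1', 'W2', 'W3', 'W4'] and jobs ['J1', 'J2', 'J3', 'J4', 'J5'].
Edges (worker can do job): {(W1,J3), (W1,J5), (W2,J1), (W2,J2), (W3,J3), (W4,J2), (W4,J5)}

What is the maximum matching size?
Maximum matching size = 4

Maximum matching: {(W1,J5), (W2,J1), (W3,J3), (W4,J2)}
Size: 4

This assigns 4 workers to 4 distinct jobs.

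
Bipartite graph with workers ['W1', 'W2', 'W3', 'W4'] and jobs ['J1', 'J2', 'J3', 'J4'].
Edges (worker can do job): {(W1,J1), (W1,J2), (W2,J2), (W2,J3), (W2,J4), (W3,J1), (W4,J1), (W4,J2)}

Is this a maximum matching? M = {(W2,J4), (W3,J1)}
No, size 2 is not maximum

Proposed matching has size 2.
Maximum matching size for this graph: 3.

This is NOT maximum - can be improved to size 3.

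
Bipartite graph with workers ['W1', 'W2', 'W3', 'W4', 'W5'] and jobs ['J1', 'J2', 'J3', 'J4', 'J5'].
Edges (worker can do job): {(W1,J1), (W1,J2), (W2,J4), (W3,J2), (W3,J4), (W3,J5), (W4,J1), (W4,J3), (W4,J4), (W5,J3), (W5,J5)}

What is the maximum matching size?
Maximum matching size = 5

Maximum matching: {(W1,J2), (W2,J4), (W3,J5), (W4,J1), (W5,J3)}
Size: 5

This assigns 5 workers to 5 distinct jobs.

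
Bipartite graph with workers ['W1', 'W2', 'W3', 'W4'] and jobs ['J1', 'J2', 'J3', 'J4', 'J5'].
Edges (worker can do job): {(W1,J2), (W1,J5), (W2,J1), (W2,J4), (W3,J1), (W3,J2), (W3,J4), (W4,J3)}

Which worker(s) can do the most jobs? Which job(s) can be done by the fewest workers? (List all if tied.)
Most versatile: W3 (3 jobs); Least covered: J3, J5 (1 workers)

Worker degrees (jobs they can do): W1:2, W2:2, W3:3, W4:1
Job degrees (workers who can do it): J1:2, J2:2, J3:1, J4:2, J5:1

Maximum worker degree is 3, achieved by: W3
Minimum job degree is 1, achieved by: J3, J5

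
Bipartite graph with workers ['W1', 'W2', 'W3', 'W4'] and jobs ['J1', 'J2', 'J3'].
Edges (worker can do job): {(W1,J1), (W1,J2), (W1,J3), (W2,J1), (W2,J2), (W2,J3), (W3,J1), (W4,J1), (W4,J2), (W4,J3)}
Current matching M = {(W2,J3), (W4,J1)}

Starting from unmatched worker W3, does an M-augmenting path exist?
Yes: W3 → J1 → W4 → J3 → W2 → J2

An M-augmenting path alternates non-matching / matching edges, starting and ending at unmatched vertices.
Path: W3 → J1 → W4 → J3 → W2 → J2
(J2 is unmatched in M, so the path is augmenting.)
Flipping edges along this path would increase |M| from 2 to 3.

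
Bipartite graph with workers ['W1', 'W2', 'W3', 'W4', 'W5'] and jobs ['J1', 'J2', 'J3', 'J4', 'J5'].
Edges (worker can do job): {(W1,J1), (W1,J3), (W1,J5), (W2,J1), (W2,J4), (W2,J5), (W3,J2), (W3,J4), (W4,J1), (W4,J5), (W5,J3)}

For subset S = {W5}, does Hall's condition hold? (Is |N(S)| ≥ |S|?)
Yes: |N(S)| = 1, |S| = 1

Subset S = {W5}
Neighbors N(S) = {J3}

|N(S)| = 1, |S| = 1
Hall's condition: |N(S)| ≥ |S| is satisfied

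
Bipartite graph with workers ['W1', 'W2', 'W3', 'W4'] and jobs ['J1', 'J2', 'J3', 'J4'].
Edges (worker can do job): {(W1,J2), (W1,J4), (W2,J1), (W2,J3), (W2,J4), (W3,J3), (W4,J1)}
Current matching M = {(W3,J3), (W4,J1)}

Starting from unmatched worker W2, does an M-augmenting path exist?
Yes: W2 → J4

An M-augmenting path alternates non-matching / matching edges, starting and ending at unmatched vertices.
Path: W2 → J4
(J4 is unmatched in M, so the path is augmenting.)
Flipping edges along this path would increase |M| from 2 to 3.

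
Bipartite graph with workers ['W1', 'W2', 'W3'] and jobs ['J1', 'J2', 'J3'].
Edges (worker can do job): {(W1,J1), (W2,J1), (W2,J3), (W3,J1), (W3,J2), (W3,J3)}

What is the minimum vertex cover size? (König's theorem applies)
Minimum vertex cover size = 3

By König's theorem: in bipartite graphs,
min vertex cover = max matching = 3

Maximum matching has size 3, so minimum vertex cover also has size 3.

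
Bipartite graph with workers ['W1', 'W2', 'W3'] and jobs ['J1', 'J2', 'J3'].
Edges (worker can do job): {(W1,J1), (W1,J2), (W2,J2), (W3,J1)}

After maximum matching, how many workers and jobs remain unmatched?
Unmatched: 1 workers, 1 jobs

Maximum matching size: 2
Workers: 3 total, 2 matched, 1 unmatched
Jobs: 3 total, 2 matched, 1 unmatched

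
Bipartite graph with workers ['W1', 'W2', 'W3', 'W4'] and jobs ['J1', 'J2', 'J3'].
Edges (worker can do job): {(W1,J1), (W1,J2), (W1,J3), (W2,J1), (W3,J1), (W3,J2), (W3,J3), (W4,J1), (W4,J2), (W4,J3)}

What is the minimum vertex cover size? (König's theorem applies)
Minimum vertex cover size = 3

By König's theorem: in bipartite graphs,
min vertex cover = max matching = 3

Maximum matching has size 3, so minimum vertex cover also has size 3.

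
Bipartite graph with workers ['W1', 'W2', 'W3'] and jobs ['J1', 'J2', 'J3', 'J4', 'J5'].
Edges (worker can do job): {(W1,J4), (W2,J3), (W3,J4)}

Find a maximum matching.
Matching: {(W2,J3), (W3,J4)}

Maximum matching (size 2):
  W2 → J3
  W3 → J4

Each worker is assigned to at most one job, and each job to at most one worker.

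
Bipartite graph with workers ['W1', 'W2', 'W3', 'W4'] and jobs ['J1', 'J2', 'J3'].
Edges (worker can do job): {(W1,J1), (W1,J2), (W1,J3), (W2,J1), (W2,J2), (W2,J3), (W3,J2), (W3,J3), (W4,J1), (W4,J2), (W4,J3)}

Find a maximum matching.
Matching: {(W1,J1), (W3,J2), (W4,J3)}

Maximum matching (size 3):
  W1 → J1
  W3 → J2
  W4 → J3

Each worker is assigned to at most one job, and each job to at most one worker.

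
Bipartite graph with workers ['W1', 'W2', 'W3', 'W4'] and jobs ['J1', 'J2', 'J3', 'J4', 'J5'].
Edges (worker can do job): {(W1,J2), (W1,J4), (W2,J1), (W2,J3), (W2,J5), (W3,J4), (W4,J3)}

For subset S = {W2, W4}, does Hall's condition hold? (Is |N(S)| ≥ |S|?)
Yes: |N(S)| = 3, |S| = 2

Subset S = {W2, W4}
Neighbors N(S) = {J1, J3, J5}

|N(S)| = 3, |S| = 2
Hall's condition: |N(S)| ≥ |S| is satisfied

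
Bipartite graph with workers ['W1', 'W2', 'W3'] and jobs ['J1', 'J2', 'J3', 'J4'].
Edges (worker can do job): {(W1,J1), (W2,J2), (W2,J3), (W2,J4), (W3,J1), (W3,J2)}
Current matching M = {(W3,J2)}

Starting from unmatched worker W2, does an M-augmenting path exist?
Yes: W2 → J3

An M-augmenting path alternates non-matching / matching edges, starting and ending at unmatched vertices.
Path: W2 → J3
(J3 is unmatched in M, so the path is augmenting.)
Flipping edges along this path would increase |M| from 1 to 2.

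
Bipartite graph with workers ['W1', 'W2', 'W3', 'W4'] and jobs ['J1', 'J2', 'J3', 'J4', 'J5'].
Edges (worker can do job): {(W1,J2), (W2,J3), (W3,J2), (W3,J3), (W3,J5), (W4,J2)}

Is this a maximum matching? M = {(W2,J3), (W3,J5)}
No, size 2 is not maximum

Proposed matching has size 2.
Maximum matching size for this graph: 3.

This is NOT maximum - can be improved to size 3.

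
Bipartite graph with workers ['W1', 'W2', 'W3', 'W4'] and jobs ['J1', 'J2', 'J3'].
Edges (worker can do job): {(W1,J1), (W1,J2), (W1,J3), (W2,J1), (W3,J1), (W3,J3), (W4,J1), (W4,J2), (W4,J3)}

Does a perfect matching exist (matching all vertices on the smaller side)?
Yes, perfect matching exists (size 3)

Perfect matching: {(W1,J2), (W3,J1), (W4,J3)}
All 3 vertices on the smaller side are matched.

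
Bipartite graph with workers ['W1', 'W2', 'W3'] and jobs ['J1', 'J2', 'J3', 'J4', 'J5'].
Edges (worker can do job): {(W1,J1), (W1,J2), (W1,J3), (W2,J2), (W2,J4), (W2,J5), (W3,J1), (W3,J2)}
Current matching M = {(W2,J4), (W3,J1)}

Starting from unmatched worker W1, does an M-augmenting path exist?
Yes: W1 → J2

An M-augmenting path alternates non-matching / matching edges, starting and ending at unmatched vertices.
Path: W1 → J2
(J2 is unmatched in M, so the path is augmenting.)
Flipping edges along this path would increase |M| from 2 to 3.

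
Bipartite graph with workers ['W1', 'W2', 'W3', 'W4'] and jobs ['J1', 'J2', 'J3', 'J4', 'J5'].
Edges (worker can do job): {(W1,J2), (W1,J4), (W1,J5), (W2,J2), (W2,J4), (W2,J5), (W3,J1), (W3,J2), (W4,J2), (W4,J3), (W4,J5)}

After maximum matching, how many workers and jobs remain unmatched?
Unmatched: 0 workers, 1 jobs

Maximum matching size: 4
Workers: 4 total, 4 matched, 0 unmatched
Jobs: 5 total, 4 matched, 1 unmatched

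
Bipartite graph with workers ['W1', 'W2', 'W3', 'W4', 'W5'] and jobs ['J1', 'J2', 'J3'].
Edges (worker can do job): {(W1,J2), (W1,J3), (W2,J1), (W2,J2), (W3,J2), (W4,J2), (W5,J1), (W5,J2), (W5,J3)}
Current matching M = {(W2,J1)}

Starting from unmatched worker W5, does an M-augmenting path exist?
Yes: W5 → J3

An M-augmenting path alternates non-matching / matching edges, starting and ending at unmatched vertices.
Path: W5 → J3
(J3 is unmatched in M, so the path is augmenting.)
Flipping edges along this path would increase |M| from 1 to 2.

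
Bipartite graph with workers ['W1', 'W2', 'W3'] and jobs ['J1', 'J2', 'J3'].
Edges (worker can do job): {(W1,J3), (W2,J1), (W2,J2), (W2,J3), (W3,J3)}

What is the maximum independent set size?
Maximum independent set = 4

By König's theorem:
- Min vertex cover = Max matching = 2
- Max independent set = Total vertices - Min vertex cover
- Max independent set = 6 - 2 = 4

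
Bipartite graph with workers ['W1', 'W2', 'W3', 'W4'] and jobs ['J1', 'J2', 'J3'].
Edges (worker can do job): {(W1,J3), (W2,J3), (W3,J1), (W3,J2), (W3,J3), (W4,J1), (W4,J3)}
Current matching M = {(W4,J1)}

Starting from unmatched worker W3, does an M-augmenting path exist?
Yes: W3 → J2

An M-augmenting path alternates non-matching / matching edges, starting and ending at unmatched vertices.
Path: W3 → J2
(J2 is unmatched in M, so the path is augmenting.)
Flipping edges along this path would increase |M| from 1 to 2.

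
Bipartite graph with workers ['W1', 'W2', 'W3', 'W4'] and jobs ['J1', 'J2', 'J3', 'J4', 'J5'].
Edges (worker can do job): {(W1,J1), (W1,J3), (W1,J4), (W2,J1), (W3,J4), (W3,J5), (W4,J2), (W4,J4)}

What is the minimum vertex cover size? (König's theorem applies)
Minimum vertex cover size = 4

By König's theorem: in bipartite graphs,
min vertex cover = max matching = 4

Maximum matching has size 4, so minimum vertex cover also has size 4.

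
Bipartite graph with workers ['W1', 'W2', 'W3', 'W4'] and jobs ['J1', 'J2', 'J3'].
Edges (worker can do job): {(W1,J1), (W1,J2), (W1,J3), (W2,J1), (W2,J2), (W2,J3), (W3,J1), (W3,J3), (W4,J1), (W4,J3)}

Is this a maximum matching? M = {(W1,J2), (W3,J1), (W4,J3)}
Yes, size 3 is maximum

Proposed matching has size 3.
Maximum matching size for this graph: 3.

This is a maximum matching.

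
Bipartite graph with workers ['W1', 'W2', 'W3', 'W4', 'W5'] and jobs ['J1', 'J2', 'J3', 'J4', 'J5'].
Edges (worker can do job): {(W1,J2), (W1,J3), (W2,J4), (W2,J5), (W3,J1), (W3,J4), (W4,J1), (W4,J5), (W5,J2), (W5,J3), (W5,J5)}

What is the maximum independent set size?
Maximum independent set = 5

By König's theorem:
- Min vertex cover = Max matching = 5
- Max independent set = Total vertices - Min vertex cover
- Max independent set = 10 - 5 = 5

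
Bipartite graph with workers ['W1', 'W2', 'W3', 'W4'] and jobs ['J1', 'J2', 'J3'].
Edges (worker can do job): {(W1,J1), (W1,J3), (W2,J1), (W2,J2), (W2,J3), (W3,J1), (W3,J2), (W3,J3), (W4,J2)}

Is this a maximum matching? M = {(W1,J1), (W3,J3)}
No, size 2 is not maximum

Proposed matching has size 2.
Maximum matching size for this graph: 3.

This is NOT maximum - can be improved to size 3.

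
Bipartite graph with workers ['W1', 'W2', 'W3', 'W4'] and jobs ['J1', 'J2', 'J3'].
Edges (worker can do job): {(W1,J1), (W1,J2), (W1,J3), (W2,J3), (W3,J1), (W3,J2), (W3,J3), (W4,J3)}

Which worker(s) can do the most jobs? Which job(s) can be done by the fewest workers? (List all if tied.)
Most versatile: W1, W3 (3 jobs); Least covered: J1, J2 (2 workers)

Worker degrees (jobs they can do): W1:3, W2:1, W3:3, W4:1
Job degrees (workers who can do it): J1:2, J2:2, J3:4

Maximum worker degree is 3, achieved by: W1, W3
Minimum job degree is 2, achieved by: J1, J2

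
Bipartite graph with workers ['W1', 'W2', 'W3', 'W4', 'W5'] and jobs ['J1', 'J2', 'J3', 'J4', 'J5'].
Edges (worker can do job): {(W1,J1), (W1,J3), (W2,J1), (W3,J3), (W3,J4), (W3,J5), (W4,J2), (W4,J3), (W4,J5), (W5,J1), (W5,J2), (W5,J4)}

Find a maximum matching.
Matching: {(W1,J3), (W2,J1), (W3,J5), (W4,J2), (W5,J4)}

Maximum matching (size 5):
  W1 → J3
  W2 → J1
  W3 → J5
  W4 → J2
  W5 → J4

Each worker is assigned to at most one job, and each job to at most one worker.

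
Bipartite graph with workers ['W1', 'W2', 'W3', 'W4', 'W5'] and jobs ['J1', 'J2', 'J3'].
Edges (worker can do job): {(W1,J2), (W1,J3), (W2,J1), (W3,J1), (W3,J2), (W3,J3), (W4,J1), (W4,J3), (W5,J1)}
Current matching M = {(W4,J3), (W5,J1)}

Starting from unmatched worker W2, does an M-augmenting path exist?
No augmenting path from W2

Alternating search from W2 reaches jobs: {J1}.
Every reachable job is already matched in M, and following those matched edges back to workers exposes no further unvisited jobs.
No M-augmenting path from W2 exists.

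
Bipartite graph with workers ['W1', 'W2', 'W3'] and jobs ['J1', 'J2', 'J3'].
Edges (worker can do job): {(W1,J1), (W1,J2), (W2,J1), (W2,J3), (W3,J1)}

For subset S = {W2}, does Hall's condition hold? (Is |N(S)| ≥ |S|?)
Yes: |N(S)| = 2, |S| = 1

Subset S = {W2}
Neighbors N(S) = {J1, J3}

|N(S)| = 2, |S| = 1
Hall's condition: |N(S)| ≥ |S| is satisfied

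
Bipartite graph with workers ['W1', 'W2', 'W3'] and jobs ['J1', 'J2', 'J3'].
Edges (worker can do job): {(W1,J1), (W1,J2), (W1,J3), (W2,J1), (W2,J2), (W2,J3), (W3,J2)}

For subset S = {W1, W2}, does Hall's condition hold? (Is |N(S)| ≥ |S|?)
Yes: |N(S)| = 3, |S| = 2

Subset S = {W1, W2}
Neighbors N(S) = {J1, J2, J3}

|N(S)| = 3, |S| = 2
Hall's condition: |N(S)| ≥ |S| is satisfied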